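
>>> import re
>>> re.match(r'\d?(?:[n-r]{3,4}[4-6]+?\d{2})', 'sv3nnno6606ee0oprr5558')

None

`re.match` only tries the pattern at the start of the string.
Here the pattern fails at index 0, so the call returns None.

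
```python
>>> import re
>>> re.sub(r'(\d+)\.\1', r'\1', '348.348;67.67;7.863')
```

`\1` has to match the exact text group 1 already captured.
`\1` in the replacement pulls in group 1's text for each match.

'348;67;7.863'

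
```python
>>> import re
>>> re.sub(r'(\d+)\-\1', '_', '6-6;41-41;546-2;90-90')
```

'_;_;546-2;_'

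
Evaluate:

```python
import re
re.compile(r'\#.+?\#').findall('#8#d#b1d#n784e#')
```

['#8#', '#b1d#']

The `?` after the quantifier makes it lazy — it takes as little as possible before letting the rest of the pattern try.
Scanning left to right: at [0:3] → '#8#'; at [4:9] → '#b1d#'.
No capturing groups, so `findall` returns the 2 full match strings.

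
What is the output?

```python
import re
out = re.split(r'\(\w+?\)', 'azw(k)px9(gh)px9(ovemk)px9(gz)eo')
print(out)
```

['azw', 'px9', 'px9', 'px9', 'eo']

Matches to split on: at [3:6] → '(k)'; at [9:13] → '(gh)'; at [16:23] → '(ovemk)'; at [26:30] → '(gz)'.
The string is cut at each match, leaving 5 pieces.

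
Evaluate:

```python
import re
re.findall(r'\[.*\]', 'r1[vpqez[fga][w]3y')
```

With no groups in the pattern, `findall` gives back each whole match — 1 here.

['[vpqez[fga][w]']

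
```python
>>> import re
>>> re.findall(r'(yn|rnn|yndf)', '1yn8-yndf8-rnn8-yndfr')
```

['yn', 'yn', 'rnn', 'yn']

`|` is ordered: at each position the engine commits to the first alternative that works.
Scanning left to right: at [1:3] match 'yn', group 1 = 'yn'; at [5:7] match 'yn', group 1 = 'yn'; at [11:14] match 'rnn', group 1 = 'rnn'; at [16:18] match 'yn', group 1 = 'yn'.
`findall` collects group 1 from each match (4 total).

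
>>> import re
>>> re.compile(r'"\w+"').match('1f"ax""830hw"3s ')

`re.match` only tries the pattern at the start of the string.
Here position 0 doesn't satisfy it, so the call returns None.

None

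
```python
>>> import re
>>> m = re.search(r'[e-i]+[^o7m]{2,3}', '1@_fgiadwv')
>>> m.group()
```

The pattern matches one or more of a character in [e-i]; then 2 to 3 of any character except [o7m].
`re.search` tries every starting position until one works.
The match spans [3:9] → 'fgiadw'.

'fgiadw'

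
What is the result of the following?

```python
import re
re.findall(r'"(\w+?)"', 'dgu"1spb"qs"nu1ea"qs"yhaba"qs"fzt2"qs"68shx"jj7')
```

Walking the string: at [3:9] match '"1spb"', group 1 = '1spb'; at [11:18] match '"nu1ea"', group 1 = 'nu1ea'; at [20:27] match '"yhaba"', group 1 = 'yhaba'; at [29:35] match '"fzt2"', group 1 = 'fzt2'; at [37:44] match '"68shx"', group 1 = '68shx'.
With a single group, `findall` returns only what that group captured — 5 items.

['1spb', 'nu1ea', 'yhaba', 'fzt2', '68shx']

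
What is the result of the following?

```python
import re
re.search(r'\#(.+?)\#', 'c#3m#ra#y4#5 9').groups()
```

('3m',)

The match spans [1:5] → '#3m#'.
Captured: group 1 = '3m'.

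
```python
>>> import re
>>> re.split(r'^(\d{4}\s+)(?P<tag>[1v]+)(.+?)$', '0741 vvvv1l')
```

Pattern: anchored at the start of the string; then exactly 4 of a digit, then one or more of whitespace (captured); then one or more of one of [1v] (captured as 'tag'); then one or more of any character (lazy) (captured); then anchored at the end.
Matches to split on: at [0:11] → '0741 vvvv1l'.
With a capturing group present, the delimiter's captured portion is kept in the result list.

['', '0741 ', 'vvvv1', 'l', '']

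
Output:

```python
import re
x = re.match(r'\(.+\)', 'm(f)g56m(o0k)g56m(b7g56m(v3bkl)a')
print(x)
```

`match` is anchored at position 0; if the pattern doesn't fit there, it returns None.
Here the pattern fails at index 0, so the call returns None.

None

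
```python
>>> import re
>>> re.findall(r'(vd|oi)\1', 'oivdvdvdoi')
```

After group 1 captures some text, `\1` only succeeds where that same text appears again.
One capturing group, so `findall` returns just the captured substring from the one match — 1 in all.

['vd']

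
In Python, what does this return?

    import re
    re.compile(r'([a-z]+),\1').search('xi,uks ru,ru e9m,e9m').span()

(7, 12)

After group 1 captures some text, `\1` only succeeds where that same text appears again.
Unlike `match`, `search` isn't anchored — it looks for the pattern anywhere in the string.
The match spans [7:12] → 'ru,ru'.
Captured: group 1 = 'ru'.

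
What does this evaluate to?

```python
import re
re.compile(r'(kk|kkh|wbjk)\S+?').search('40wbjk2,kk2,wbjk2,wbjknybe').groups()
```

('wbjk',)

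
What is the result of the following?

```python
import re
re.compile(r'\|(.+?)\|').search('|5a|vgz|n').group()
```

'|5a|'

Because the quantifier is non-greedy, it stops expanding at the earliest point where the rest of the pattern can succeed.
Unlike `match`, `search` isn't anchored — it looks for the pattern anywhere in the string.
The match spans [0:4] → '|5a|'.
Captured: group 1 = '5a'.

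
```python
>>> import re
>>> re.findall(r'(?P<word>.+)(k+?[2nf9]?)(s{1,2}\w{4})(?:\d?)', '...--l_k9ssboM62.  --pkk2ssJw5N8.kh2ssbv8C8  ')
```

Multiple groups make `findall` return tuples — one 3-tuple for the one match.

[('...--l_k9ssboM62.  --pk', 'k2', 'ssJw5N')]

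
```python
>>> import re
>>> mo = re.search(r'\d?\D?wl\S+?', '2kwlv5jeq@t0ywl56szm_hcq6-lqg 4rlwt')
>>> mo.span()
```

(0, 5)

The pattern matches optionally a digit; then optionally a non-digit, then the literal 'wl', then one or more of a non-whitespace character (lazy).
Unlike `match`, `search` isn't anchored — it looks for the pattern anywhere in the string.
The match spans [0:5] → '2kwlv'.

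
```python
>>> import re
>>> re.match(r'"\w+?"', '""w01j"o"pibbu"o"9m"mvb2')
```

None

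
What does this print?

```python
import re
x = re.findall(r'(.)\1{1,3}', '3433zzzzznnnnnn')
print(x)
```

['3', 'z', 'n', 'n']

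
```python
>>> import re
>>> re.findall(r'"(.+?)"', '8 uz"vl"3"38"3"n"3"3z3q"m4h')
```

['vl', '38', 'n', '3z3q']

Because the quantifier is non-greedy, it stops expanding at the earliest point where the rest of the pattern can succeed.
`findall` collects group 1 from each match (4 total).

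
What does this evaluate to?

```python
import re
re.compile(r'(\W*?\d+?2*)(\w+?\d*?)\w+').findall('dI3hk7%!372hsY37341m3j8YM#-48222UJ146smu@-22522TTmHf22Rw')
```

[('3', 'h'), ('%!3', '7'), ('#-4', '8'), ('@-22', '5')]

Pattern: zero or more of a non-word character (lazy), then one or more of a digit (lazy), then zero or more of the literal '2' (captured); then one or more of a word character (lazy), then zero or more of a digit (lazy) (captured); then one or more of a word character.
The `?` after the quantifier makes it lazy — it takes as little as possible before letting the rest of the pattern try.
Walking the string: at [2:6] match '3hk7', groups = ('3', 'h'); at [6:25] match '%!372hsY37341m3j8YM', groups = ('%!3', '7'); at [25:40] match '#-48222UJ146smu', groups = ('#-4', '8'); at [40:56] match '@-22522TTmHf22Rw', groups = ('@-22', '5').
`findall` packs the 2 group values into a tuple for every match.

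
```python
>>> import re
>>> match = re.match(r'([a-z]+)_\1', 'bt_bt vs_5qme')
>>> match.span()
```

`re.match` only tries the pattern at the start of the string.
The match spans [0:5] → 'bt_bt'.

(0, 5)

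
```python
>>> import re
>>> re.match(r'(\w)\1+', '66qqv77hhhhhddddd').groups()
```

('6',)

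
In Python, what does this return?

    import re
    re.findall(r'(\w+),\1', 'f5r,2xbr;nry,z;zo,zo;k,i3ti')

`\1` is not a pattern — it's the concrete string captured by group 1, re-applied verbatim.
Walking the string: at [15:20] match 'zo,zo', group 1 = 'zo'.
One capturing group, so `findall` returns just the captured substring from the one match — 1 in all.

['zo']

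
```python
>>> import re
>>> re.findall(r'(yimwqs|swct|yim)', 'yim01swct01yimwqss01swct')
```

Branches in `(...|...)` are attempted left-to-right; the first branch that allows the whole pattern to succeed is taken.
Because there's exactly one group, `findall` drops the full match and keeps group 1 from each hit.

['yim', 'swct', 'yimwqs', 'swct']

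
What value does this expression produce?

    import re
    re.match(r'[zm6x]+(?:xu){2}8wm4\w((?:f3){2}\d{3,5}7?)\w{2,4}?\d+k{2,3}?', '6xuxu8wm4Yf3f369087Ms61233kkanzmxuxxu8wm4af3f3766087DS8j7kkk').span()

(0, 28)

`re.match` won't scan ahead — the pattern has to work from the very first character.
The match spans [0:28] → '6xuxu8wm4Yf3f369087Ms61233kk'.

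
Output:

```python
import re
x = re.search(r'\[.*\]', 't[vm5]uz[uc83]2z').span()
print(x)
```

(1, 14)

`re.search` tries every starting position until one works.
The match spans [1:14] → '[vm5]uz[uc83]'.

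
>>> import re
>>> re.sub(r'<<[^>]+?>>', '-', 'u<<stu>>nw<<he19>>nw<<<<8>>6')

'u-nw-nw-6'

Every occurrence is swapped for '-'.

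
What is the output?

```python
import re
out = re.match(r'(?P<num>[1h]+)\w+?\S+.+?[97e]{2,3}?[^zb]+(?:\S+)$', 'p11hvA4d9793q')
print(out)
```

This matches one or more of one of [1h] (captured as 'num'); then one or more of a word character (lazy), then one or more of a non-whitespace character; then one or more of any character (lazy), then 2 to 3 of one of [97e] (lazy), then one or more of any character except [zb]; then one or more of a non-whitespace character (non-capturing group); then anchored at the end.
`re.match` won't scan ahead — the pattern has to work from the very first character.
Here position 0 doesn't satisfy it, so the call returns None.

None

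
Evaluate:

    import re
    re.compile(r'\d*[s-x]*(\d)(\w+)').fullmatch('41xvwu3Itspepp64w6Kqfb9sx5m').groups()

('3', 'Itspepp64w6Kqfb9sx5m')

The match spans [0:27] → '41xvwu3Itspepp64w6Kqfb9sx5m'.
Captured: group 1 = '3', group 2 = 'Itspepp64w6Kqfb9sx5m'.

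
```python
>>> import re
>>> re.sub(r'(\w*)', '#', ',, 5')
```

'#,#,# ##'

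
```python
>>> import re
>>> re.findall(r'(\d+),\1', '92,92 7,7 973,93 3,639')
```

['92', '7']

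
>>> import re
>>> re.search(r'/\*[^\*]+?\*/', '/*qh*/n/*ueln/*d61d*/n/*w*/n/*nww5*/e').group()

`search` walks the string left to right and returns the first match it finds.
The match spans [0:6] → '/*qh*/'.

'/*qh*/'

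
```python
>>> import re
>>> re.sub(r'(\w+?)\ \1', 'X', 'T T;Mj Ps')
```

A backreference is literal: `\1` must see the identical characters the first group matched.
Matches: at [0:3] → 'T T'.
Each match is replaced by 'X'.

'X;Mj Ps'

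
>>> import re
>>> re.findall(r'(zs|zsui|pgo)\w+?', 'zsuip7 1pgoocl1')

`|` is ordered: at each position the engine commits to the first alternative that works.
Matches: at [0:3] match 'zsu', group 1 = 'zs'; at [8:12] match 'pgoo', group 1 = 'pgo'.
`findall` collects group 1 from each match (2 total).

['zs', 'pgo']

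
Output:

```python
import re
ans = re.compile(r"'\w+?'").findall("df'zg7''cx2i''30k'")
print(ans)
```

["'zg7'", "'cx2i'", "'30k'"]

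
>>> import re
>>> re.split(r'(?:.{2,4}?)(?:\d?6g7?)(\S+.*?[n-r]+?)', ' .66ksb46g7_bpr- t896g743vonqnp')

[' .6', '_bpr- t896g743vo', 'nqnp']

This matches 2 to 4 of any character (lazy) (non-capturing group); then optionally a digit, then the literal '6g', then optionally the literal '7' (non-capturing group); then one or more of a non-whitespace character, then zero or more of any character (lazy), then one or more of a character in [n-r] (lazy) (captured).
Matches to split on: at [3:27] → '6ksb46g7_bpr- t896g743vo'.
With a capturing group present, the delimiter's captured portion is kept in the result list.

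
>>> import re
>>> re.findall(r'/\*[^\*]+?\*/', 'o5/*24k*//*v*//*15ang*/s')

['/*24k*/', '/*v*/', '/*15ang*/']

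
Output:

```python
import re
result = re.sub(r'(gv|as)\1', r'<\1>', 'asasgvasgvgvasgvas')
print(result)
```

`\1` is not a pattern — it's the concrete string captured by group 1, re-applied verbatim.
Matches: at [0:4] → 'asas'; at [8:12] → 'gvgv'.
The replacement refers to a captured group, so each match is rewritten using its own captured text.

<as>gvas<gv>asgvas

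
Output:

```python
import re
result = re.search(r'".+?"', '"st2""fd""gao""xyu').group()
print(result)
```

"st2"

`re.search` tries every starting position until one works.
The match spans [0:5] → '"st2"'.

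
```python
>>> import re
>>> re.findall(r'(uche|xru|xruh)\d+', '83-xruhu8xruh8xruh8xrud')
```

Because there's exactly one group, `findall` drops the full match and keeps group 1 from each hit.

['xruh', 'xruh']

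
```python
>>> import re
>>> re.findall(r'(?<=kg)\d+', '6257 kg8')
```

['8']

The positive lookaround only admits positions where the adjacent text matches; those characters stay outside the span.
Matches: at [7:8] → '8'.
Since nothing is captured, `findall` lists the 1 matched substring directly.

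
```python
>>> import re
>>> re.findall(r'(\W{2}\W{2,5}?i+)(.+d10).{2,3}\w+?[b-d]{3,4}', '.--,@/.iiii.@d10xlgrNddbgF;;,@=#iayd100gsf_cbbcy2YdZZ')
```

[('.--,@/.iiii', '.@d10xlgrNddbgF;;,@=#iayd10')]

The pattern matches exactly 2 of a non-word character, then 2 to 5 of a non-word character (lazy), then one or more of the literal 'i' (captured); then one or more of any character, then the literal 'd10' (captured); then 2 to 3 of any character, then one or more of a word character (lazy), then 3 to 4 of a character in [b-d].
Multiple groups make `findall` return tuples — one 2-tuple for the one match.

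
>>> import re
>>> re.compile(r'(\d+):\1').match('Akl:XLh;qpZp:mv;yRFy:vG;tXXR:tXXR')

None

`match` is anchored at position 0; if the pattern doesn't fit there, it returns None.
Here position 0 doesn't satisfy it, so the call returns None.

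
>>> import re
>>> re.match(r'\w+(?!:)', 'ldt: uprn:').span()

(0, 2)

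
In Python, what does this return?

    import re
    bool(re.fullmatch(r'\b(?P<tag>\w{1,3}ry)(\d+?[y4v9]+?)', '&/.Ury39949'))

False

For `fullmatch`, every character of the input must be accounted for by the pattern.
Here the pattern can't cover the whole string, so the call returns None, and `bool(None)` is False.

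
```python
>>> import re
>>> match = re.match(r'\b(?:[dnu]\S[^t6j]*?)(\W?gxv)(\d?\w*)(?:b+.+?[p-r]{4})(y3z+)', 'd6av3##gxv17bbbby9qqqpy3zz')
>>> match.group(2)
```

'17bbb'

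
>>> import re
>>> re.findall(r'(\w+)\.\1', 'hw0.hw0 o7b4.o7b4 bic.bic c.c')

['hw0', 'o7b4', 'bic', 'c']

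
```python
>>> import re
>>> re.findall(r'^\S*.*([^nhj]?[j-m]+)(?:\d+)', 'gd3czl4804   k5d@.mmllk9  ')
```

['k']

The pattern matches anchored at the start of the string; then zero or more of a non-whitespace character, then zero or more of any character; then optionally any character except [nhj], then one or more of a character in [j-m] (captured); then one or more of a digit (non-capturing group).
With a single group, `findall` returns only what that group captured — 1 item.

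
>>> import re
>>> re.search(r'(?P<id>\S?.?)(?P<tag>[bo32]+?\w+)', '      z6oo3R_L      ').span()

(6, 14)

The pattern matches optionally a non-whitespace character, then optionally any character (captured as 'id'); then one or more of one of [bo32] (lazy), then one or more of a word character (captured as 'tag').
`re.search` tries every starting position until one works.
The match spans [6:14] → 'z6oo3R_L'.
Captured: group 1 = 'z6', group 2 = 'oo3R_L'.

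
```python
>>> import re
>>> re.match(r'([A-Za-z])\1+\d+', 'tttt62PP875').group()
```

A backreference is literal: `\1` must see the identical characters the first group matched.
With `match`, the pattern is implicitly anchored at the beginning.
The match spans [0:6] → 'tttt62'.
Captured: group 1 = 't'.

'tttt62'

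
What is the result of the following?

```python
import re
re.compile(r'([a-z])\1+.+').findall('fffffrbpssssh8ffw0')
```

`\1` is not a pattern — it's the concrete string captured by group 1, re-applied verbatim.
With a single group, `findall` returns only what that group captured — 1 item.

['f']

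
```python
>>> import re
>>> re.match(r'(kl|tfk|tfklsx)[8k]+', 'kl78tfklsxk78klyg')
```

None

With `match`, the pattern is implicitly anchored at the beginning.
Here the pattern fails at index 0, so the call returns None.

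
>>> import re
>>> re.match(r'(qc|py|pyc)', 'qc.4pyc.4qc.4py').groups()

The match spans [0:2] → 'qc'.
Captured: group 1 = 'qc'.

('qc',)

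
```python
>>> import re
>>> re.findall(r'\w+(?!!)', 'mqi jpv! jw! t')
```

['mqi', 'jp', 'j', 't']

Because the assertion is negative and zero-width, positions next to the forbidden text are skipped.
Scanning left to right: at [0:3] → 'mqi'; at [4:6] → 'jp'; at [9:10] → 'j'; at [13:14] → 't'.
With no groups in the pattern, `findall` gives back each whole match — 4 here.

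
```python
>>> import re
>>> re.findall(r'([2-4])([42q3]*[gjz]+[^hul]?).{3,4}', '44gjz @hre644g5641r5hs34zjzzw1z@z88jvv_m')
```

[('4', '4gjz '), ('4', '4g5'), ('3', '4zjzzw')]

Multiple groups make `findall` return tuples — one 2-tuple for each match.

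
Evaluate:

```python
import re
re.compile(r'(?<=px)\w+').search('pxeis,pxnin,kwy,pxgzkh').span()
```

Lookahead/lookbehind check context without consuming it, so the matched span excludes the asserted characters.
`search` walks the string left to right and returns the first match it finds.
The match spans [2:5] → 'eis'.

(2, 5)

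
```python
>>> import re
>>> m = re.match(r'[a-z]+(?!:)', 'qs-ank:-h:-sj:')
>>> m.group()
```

'qs'

The negative lookahead/lookbehind blocks any match where the forbidden context is present.
With `match`, the pattern is implicitly anchored at the beginning.
The match spans [0:2] → 'qs'.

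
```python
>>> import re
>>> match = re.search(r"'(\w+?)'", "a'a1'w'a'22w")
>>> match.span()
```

(1, 5)

The match spans [1:5] → "'a1'".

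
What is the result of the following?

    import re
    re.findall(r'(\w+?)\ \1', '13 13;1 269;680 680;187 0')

['13', '680']

`\1` has to match the exact text group 1 already captured.
Scanning left to right: at [0:5] match '13 13', group 1 = '13'; at [12:19] match '680 680', group 1 = '680'.
One capturing group, so `findall` returns just the captured substring from each match — 2 in all.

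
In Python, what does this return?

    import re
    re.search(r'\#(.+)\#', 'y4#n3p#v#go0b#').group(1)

Unlike `match`, `search` isn't anchored — it looks for the pattern anywhere in the string.
The match spans [2:14] → '#n3p#v#go0b#'.
Captured: group 1 = 'n3p#v#go0b'.

'n3p#v#go0b'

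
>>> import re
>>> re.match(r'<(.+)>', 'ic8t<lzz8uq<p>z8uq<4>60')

None

`re.match` only tries the pattern at the start of the string.
Here the pattern fails at index 0, so the call returns None.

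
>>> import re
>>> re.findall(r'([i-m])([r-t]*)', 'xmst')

This matches a character in [i-m] (captured); then zero or more of a character in [r-t] (captured).
With 2 capturing groups, `findall` returns a 2-tuple per match.

[('m', 'st')]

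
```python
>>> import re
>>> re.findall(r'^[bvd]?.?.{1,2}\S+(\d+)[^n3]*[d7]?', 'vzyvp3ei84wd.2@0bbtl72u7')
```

['7']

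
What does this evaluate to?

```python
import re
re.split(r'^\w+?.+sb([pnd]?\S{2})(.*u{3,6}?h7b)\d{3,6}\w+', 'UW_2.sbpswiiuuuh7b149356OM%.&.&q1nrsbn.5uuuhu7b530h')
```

['', 'psw', 'iiuuuh7b', '%.&.&q1nrsbn.5uuuhu7b530h']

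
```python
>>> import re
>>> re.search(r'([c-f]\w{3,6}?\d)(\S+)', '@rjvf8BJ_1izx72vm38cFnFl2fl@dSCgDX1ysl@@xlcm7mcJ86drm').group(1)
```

'f8BJ_1'

The match spans [4:53] → 'f8BJ_1izx72vm38cFnFl2fl@dSCgDX1ysl@@xlcm7mcJ86drm'.
Captured: group 1 = 'f8BJ_1', group 2 = 'izx72vm38cFnFl2fl@dSCgDX1ysl@@xlcm7mcJ86drm'.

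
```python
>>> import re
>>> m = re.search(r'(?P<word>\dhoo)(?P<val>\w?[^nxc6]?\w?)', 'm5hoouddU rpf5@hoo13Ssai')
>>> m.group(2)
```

'udd'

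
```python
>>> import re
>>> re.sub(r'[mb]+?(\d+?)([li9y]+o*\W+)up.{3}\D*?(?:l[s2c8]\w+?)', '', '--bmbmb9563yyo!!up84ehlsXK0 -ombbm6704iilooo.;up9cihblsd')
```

'--K0 -o'

The pattern matches one or more of one of [mb] (lazy); then one or more of a digit (lazy) (captured); then one or more of one of [li9y], then zero or more of a literal 'o', then one or more of a non-word character (captured); then the literal 'up', then exactly 3 of any character, then zero or more of a non-digit (lazy); then a literal 'l', then one of [s2c8], then one or more of a word character (lazy) (non-capturing group).
A `+?`/`*?`/`{m,n}?` starts at its minimum and grows only as far as needed for what follows to match.
Matches: at [2:25] → 'bmbmb9563yyo!!up84ehlsX'; at [30:56] → 'mbbm6704iilooo.;up9cihblsd'.
Every occurrence is swapped for ''.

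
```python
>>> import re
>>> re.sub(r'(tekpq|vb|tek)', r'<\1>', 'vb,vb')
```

'<vb>,<vb>'

Each match is replaced using the text its own group 1 captured.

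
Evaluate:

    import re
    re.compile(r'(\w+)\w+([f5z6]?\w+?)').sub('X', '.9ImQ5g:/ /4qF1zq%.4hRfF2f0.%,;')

This matches one or more of a word character (captured); then one or more of a word character; then optionally one of [f5z6], then one or more of a word character (lazy) (captured).
Matches: at [1:7] → '9ImQ5g'; at [11:17] → '4qF1zq'; at [19:27] → '4hRfF2f0'.
Every occurrence is swapped for 'X'.

'.X:/ /X%.X.%,;'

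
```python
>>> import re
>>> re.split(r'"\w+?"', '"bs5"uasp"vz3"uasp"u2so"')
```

['', 'uasp', 'uasp', '']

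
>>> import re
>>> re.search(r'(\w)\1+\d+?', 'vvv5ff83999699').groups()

The match spans [0:4] → 'vvv5'.
Captured: group 1 = 'v'.

('v',)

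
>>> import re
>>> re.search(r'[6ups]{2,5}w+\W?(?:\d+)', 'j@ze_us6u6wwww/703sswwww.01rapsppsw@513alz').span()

The match spans [5:18] → 'us6u6wwww/703'.

(5, 18)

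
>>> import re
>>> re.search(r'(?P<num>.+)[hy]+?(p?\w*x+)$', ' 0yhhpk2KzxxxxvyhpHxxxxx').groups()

Pattern: one or more of any character (captured as 'num'); then one or more of one of [hy] (lazy); then optionally the literal 'p', then zero or more of a word character, then one or more of a literal 'x' (captured); then anchored at the end.
`re.search` tries every starting position until one works.
The match spans [0:24] → ' 0yhhpk2KzxxxxvyhpHxxxxx'.
Captured: group 1 = ' 0yhhpk2Kzxxxxvy', group 2 = 'pHxxxxx'.

(' 0yhhpk2Kzxxxxvy', 'pHxxxxx')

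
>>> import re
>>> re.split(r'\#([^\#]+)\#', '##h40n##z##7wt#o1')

['#', 'h40n', '', 'z', '', '7wt', 'o1']

Because the pattern has a capturing group, `split` also inserts each captured text between the pieces.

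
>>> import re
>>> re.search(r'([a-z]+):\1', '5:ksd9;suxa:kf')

None

After group 1 captures some text, `\1` only succeeds where that same text appears again.
Here the pattern never matches, so the call returns None.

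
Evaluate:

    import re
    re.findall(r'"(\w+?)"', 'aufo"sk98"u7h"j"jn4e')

['sk98', 'j']

Because there's exactly one group, `findall` drops the full match and keeps group 1 from each hit.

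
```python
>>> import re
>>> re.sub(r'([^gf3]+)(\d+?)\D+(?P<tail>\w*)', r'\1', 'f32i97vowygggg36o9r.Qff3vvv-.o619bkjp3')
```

This matches one or more of any character except [gf3] (captured); then one or more of a digit (lazy) (captured); then one or more of a non-digit; then zero or more of a word character (captured as 'tail').
Matches: at [2:19] → '2i97vowygggg36o9r'; at [24:38] → 'vvv-.o619bkjp3'.
The replacement refers to a captured group, so each match is rewritten using its own captured text.

'f32i9.Qff3vvv-.o61'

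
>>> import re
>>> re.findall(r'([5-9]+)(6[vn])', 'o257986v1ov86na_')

This matches one or more of a character in [5-9] (captured); then a literal '6', then one of [vn] (captured).
Scanning left to right: at [2:8] match '57986v', groups = ('5798', '6v'); at [11:14] match '86n', groups = ('8', '6n').
`findall` packs the 2 group values into a tuple for every match.

[('5798', '6v'), ('8', '6n')]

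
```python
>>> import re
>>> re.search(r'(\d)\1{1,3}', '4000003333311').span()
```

A backreference is literal: `\1` must see the identical characters the first group matched.
`re.search` tries every starting position until one works.
The match spans [1:5] → '0000'.
Captured: group 1 = '0'.

(1, 5)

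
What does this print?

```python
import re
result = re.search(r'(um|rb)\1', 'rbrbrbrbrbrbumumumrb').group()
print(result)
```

rbrb

The backreference `\1` re-matches whatever the first group consumed, character for character.
The match spans [0:4] → 'rbrb'.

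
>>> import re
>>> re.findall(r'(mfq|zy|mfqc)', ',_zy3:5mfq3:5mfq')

['zy', 'mfq', 'mfq']

Matches: at [2:4] match 'zy', group 1 = 'zy'; at [7:10] match 'mfq', group 1 = 'mfq'; at [13:16] match 'mfq', group 1 = 'mfq'.
One capturing group, so `findall` returns just the captured substring from each match — 3 in all.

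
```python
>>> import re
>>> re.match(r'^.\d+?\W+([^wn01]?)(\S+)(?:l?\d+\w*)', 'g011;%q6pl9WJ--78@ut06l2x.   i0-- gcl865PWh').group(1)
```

The pattern matches anchored at the start of the string; then any character, then one or more of a digit (lazy), then one or more of a non-word character; then optionally any character except [wn01] (captured); then one or more of a non-whitespace character (captured); then optionally a literal 'l', then one or more of a digit, then zero or more of a word character (non-capturing group).
`re.match` only tries the pattern at the start of the string.
The match spans [0:25] → 'g011;%q6pl9WJ--78@ut06l2x'.
Captured: group 1 = 'q', group 2 = '6pl9WJ--78@ut06l'.

'q'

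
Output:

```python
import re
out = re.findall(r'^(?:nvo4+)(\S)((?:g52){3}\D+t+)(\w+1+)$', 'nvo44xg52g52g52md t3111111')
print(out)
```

[('x', 'g52g52g52md t', '3111111')]

Pattern: anchored at the start of the string; then the literal 'nvo', then one or more of a literal '4' (non-capturing group); then a non-whitespace character (captured); then the literal 'g52' repeated 3 times, then one or more of a non-digit, then one or more of the literal 't' (captured); then one or more of a word character, then one or more of the literal '1' (captured); then anchored at the end.
Walking the string: at [0:26] match 'nvo44xg52g52g52md t3111111', groups = ('x', 'g52g52g52md t', '3111111').
`findall` packs the 3 group values into a tuple for every match.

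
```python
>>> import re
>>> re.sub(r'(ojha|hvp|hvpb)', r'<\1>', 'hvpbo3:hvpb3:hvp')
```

'<hvp>bo3:<hvp>b3:<hvp>'

The regex engine tests alternatives in the order written; an earlier branch that matches wins even if a later one would match more.
Matches: at [0:3] → 'hvp'; at [7:10] → 'hvp'; at [13:16] → 'hvp'.
The replacement refers to a captured group, so each match is rewritten using its own captured text.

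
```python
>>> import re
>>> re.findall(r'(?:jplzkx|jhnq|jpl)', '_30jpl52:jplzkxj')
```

The regex engine tests alternatives in the order written; an earlier branch that matches wins even if a later one would match more.
Matches: at [3:6] → 'jpl'; at [9:15] → 'jplzkx'.
With no groups in the pattern, `findall` gives back each whole match — 2 here.

['jpl', 'jplzkx']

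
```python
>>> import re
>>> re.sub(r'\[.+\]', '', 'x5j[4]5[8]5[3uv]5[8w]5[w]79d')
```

Matches: at [3:25] → '[4]5[8]5[3uv]5[8w]5[w]'.
Every occurrence is swapped for ''.

'x5j79d'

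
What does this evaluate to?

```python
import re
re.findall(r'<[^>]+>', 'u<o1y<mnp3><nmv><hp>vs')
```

With no groups in the pattern, `findall` gives back each whole match — 3 here.

['<o1y<mnp3>', '<nmv>', '<hp>']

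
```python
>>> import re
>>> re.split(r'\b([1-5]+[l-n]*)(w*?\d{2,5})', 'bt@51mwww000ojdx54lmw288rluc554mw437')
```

Because the pattern has a capturing group, `split` also inserts each captured text between the pieces.

['bt@', '51m', 'www000', 'ojdx54lmw288rluc554mw437']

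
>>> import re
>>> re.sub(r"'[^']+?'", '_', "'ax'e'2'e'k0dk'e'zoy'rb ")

'_e_e_e_rb '

`sub` substitutes '_' at each match site.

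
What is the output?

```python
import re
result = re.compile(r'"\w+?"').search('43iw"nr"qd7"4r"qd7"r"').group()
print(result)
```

"nr"

The match spans [4:8] → '"nr"'.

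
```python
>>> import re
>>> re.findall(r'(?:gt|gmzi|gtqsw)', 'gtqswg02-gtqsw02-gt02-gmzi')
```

['gt', 'gt', 'gt', 'gmzi']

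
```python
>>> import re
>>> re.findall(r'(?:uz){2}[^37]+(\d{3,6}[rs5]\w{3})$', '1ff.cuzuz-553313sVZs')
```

['3313sVZs']

With a single group, `findall` returns only what that group captured — 1 item.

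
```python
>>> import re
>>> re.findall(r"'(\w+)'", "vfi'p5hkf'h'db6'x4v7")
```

Matches: at [3:10] match "'p5hkf'", group 1 = 'p5hkf'; at [11:16] match "'db6'", group 1 = 'db6'.
One capturing group, so `findall` returns just the captured substring from each match — 2 in all.

['p5hkf', 'db6']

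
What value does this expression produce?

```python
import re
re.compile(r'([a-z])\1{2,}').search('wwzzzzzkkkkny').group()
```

'zzzzz'

The backreference `\1` re-matches whatever the first group consumed, character for character.
The match spans [2:7] → 'zzzzz'.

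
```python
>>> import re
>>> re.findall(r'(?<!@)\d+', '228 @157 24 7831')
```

['228', '57', '24', '7831']

`(?!…)`/`(?<!…)` only lets a position through if the neighbouring text does NOT match; no characters are consumed.
Walking the string: at [0:3] → '228'; at [6:8] → '57'; at [9:11] → '24'; at [12:16] → '7831'.
No capturing groups, so `findall` returns the 4 full match strings.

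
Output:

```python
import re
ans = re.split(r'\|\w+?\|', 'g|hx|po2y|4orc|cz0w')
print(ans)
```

Matches to split on: at [1:5] → '|hx|'; at [9:15] → '|4orc|'.
Each match becomes a cut point; 3 segments remain.

['g', 'po2y', 'cz0w']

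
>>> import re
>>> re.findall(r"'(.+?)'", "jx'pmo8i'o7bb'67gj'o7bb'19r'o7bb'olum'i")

A non-greedy quantifier consumes as few characters as it can — just enough that the remainder of the pattern still matches from where it stops; whatever follows it matches normally.
Walking the string: at [2:9] match "'pmo8i'", group 1 = 'pmo8i'; at [13:19] match "'67gj'", group 1 = '67gj'; at [23:28] match "'19r'", group 1 = '19r'; at [32:38] match "'olum'", group 1 = 'olum'.
One capturing group, so `findall` returns just the captured substring from each match — 4 in all.

['pmo8i', '67gj', '19r', 'olum']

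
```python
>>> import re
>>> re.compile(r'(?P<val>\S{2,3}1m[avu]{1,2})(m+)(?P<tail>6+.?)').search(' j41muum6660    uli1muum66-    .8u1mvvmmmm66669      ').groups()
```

The pattern matches 2 to 3 of a non-whitespace character, then the literal '1m', then 1 to 2 of one of [avu] (captured as 'val'); then one or more of a literal 'm' (captured); then one or more of a literal '6', then optionally any character (captured as 'tail').
`re.search` scans for the first position where the pattern succeeds.
The match spans [1:12] → 'j41muum6660'.
Captured: group 1 = 'j41muu', group 2 = 'm', group 3 = '6660'.

('j41muu', 'm', '6660')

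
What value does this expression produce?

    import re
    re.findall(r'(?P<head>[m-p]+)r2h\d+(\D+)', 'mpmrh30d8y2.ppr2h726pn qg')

This matches one or more of a character in [m-p] (captured as 'head'); then the literal 'r2h', then one or more of a digit; then one or more of a non-digit (captured).
Scanning left to right: at [12:25] match 'ppr2h726pn qg', groups = ('pp', 'pn qg').
Multiple groups make `findall` return tuples — one 2-tuple for the one match.

[('pp', 'pn qg')]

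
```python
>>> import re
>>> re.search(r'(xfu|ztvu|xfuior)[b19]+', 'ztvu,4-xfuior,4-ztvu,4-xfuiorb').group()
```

'xfuiorb'

The match spans [23:30] → 'xfuiorb'.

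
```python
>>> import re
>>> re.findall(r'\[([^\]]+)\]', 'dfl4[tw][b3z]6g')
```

With a single group, `findall` returns only what that group captured — 2 items.

['tw', 'b3z']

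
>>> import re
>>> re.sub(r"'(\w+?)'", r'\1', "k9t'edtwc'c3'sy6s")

"k9tedtwcc3'sy6s"

The replacement refers to a captured group, so each match is rewritten using its own captured text.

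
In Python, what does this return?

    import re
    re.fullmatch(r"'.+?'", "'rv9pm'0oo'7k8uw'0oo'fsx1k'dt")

None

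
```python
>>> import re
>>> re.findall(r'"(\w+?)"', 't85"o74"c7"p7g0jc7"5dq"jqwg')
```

['o74', 'p7g0jc7']

Matches: at [3:8] match '"o74"', group 1 = 'o74'; at [10:19] match '"p7g0jc7"', group 1 = 'p7g0jc7'.
One capturing group, so `findall` returns just the captured substring from each match — 2 in all.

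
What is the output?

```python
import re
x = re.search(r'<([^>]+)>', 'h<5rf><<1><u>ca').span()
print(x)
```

(1, 6)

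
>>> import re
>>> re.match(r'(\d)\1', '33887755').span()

`\1` has to match the exact text group 1 already captured.
`match` is anchored at position 0; if the pattern doesn't fit there, it returns None.
The match spans [0:2] → '33'.
Captured: group 1 = '3'.

(0, 2)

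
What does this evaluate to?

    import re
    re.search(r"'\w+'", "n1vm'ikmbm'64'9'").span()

(4, 11)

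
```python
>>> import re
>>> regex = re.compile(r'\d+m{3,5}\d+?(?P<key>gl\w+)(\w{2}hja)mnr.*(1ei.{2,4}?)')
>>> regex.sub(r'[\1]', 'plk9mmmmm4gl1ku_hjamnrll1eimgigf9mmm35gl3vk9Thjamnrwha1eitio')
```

'plk[gl1ku_hjamnrll1eimgigf9mmm35gl3vk]o'

This matches one or more of a digit, then 3 to 5 of a literal 'm', then one or more of a digit (lazy); then the literal 'gl', then one or more of a word character (captured as 'key'); then exactly 2 of a word character, then the literal 'hja' (captured); then the literal 'mnr', then zero or more of any character; then the literal '1ei', then 2 to 4 of any character (lazy) (captured).
Matches: at [3:59] → '9mmmmm4gl1ku_hjamnrll1eimgigf9mmm35gl3vk9Thjamnrwha1eiti'.
The replacement refers to a captured group, so each match is rewritten using its own captured text.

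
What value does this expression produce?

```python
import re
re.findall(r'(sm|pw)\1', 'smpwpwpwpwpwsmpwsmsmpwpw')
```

After group 1 captures some text, `\1` only succeeds where that same text appears again.
With a single group, `findall` returns only what that group captured — 4 items.

['pw', 'pw', 'sm', 'pw']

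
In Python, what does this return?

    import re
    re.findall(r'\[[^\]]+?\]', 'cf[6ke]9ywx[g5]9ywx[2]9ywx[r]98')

Scanning left to right: at [2:7] → '[6ke]'; at [11:15] → '[g5]'; at [19:22] → '[2]'; at [26:29] → '[r]'.
`findall` yields the raw match text (4 of them) because the pattern has no groups.

['[6ke]', '[g5]', '[2]', '[r]']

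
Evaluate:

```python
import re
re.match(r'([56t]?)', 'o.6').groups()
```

('',)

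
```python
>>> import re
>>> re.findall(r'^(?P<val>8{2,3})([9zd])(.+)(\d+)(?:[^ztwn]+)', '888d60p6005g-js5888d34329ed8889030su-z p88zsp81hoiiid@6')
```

[('888', 'd', '60p6005g-js5888d34329ed8889030su-z p88zsp8', '1')]

This matches anchored at the start of the string; then 2 to 3 of a literal '8' (captured as 'val'); then one of [9zd] (captured); then one or more of any character (captured); then one or more of a digit (captured); then one or more of any character except [ztwn] (non-capturing group).
Matches: at [0:55] match '888d60p6005g-js5888d34329ed8889030su-z p88zsp81hoiiid@6', groups = ('888', 'd', '60p6005g-js5888d34329ed8889030su-z p88zsp8', '1').
With 4 capturing groups, `findall` returns a 4-tuple per match.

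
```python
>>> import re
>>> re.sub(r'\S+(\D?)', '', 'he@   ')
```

This matches one or more of a non-whitespace character; then optionally a non-digit (captured).
Matches: at [0:4] → 'he@ '.
Each match is replaced by ''.

'  '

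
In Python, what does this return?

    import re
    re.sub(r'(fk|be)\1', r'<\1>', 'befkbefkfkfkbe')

The backreference `\1` re-matches whatever the first group consumed, character for character.
The replacement refers to a captured group, so each match is rewritten using its own captured text.

'befkbe<fk>fkbe'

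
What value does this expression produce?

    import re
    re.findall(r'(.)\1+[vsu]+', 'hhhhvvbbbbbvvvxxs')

The backreference `\1` re-matches whatever the first group consumed, character for character.
`findall` collects group 1 from each match (3 total).

['h', 'b', 'x']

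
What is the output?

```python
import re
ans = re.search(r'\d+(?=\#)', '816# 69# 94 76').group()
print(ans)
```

The lookaround is zero-width — it requires the adjacent text to match without consuming it, so the asserted text isn't part of the match.
`re.search` scans for the first position where the pattern succeeds.
The match spans [0:3] → '816'.

816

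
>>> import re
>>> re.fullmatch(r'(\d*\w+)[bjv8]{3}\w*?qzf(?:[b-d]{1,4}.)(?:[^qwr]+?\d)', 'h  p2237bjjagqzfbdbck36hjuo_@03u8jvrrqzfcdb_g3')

None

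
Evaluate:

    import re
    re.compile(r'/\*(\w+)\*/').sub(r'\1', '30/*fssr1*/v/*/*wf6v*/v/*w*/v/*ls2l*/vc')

Matches: at [2:11] → '/*fssr1*/'; at [14:22] → '/*wf6v*/'; at [23:28] → '/*w*/'; at [29:37] → '/*ls2l*/'.
`\1` in the replacement pulls in group 1's text for each match.

'30fssr1v/*wf6vvwvls2lvc'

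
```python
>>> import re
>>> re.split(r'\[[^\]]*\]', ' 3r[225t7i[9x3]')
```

[' 3r', '']

Each match becomes a cut point; 2 segments remain.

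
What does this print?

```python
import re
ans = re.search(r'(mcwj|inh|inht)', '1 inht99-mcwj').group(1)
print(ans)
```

inh

The match spans [2:5] → 'inh'.
Captured: group 1 = 'inh'.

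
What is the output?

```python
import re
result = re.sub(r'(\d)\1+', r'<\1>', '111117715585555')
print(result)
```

<1><7>1<5>8<5>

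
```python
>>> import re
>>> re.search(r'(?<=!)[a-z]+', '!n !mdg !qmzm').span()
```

(1, 2)

The `(?=…)`/`(?<=…)` assertion just peeks at neighbouring text; it doesn't advance the match position.
The match spans [1:2] → 'n'.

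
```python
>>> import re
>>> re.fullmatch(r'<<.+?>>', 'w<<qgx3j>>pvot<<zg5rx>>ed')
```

`fullmatch` succeeds only if the pattern covers the string from start to end.
Here the string isn't matched end-to-end, so the call returns None.

None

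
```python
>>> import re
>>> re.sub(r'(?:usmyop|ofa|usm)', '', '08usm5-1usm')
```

'085-1'

Matches: at [2:5] → 'usm'; at [8:11] → 'usm'.
Each match is replaced by ''.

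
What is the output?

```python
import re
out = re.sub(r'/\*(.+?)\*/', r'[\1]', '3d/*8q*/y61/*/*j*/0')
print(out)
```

3d[8q]y61[/*j]0

Because the quantifier is non-greedy, it stops expanding at the earliest point where the rest of the pattern can succeed.
Each match is replaced using the text its own group 1 captured.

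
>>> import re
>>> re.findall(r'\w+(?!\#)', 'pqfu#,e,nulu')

The negative lookahead/lookbehind blocks any match where the forbidden context is present.
Scanning left to right: at [0:3] → 'pqf'; at [6:7] → 'e'; at [8:12] → 'nulu'.
Since nothing is captured, `findall` lists the 3 matched substrings directly.

['pqf', 'e', 'nulu']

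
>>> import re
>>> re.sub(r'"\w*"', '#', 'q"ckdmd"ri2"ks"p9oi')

'q#ri2#p9oi'

`sub` substitutes '#' at each match site.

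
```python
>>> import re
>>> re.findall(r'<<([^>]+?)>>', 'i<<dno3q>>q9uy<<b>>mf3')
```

['dno3q', 'b']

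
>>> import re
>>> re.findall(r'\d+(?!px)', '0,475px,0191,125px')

['0', '47', '0191', '12']

A negative assertion filters positions out without eating any characters.
With no groups in the pattern, `findall` gives back each whole match — 4 here.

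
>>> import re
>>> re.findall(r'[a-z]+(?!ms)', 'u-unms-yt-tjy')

['u', 'unms', 'yt', 'tjy']

Because the assertion is negative and zero-width, positions next to the forbidden text are skipped.
Since nothing is captured, `findall` lists the 4 matched substrings directly.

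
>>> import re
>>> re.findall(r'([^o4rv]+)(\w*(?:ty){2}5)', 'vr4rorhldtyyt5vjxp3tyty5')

Multiple groups make `findall` return tuples — one 2-tuple for the one match.

[('hldtyyt5', 'vjxp3tyty5')]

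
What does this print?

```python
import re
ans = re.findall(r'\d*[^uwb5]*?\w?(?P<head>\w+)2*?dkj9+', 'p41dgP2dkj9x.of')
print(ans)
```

['41dgP2']

Pattern: zero or more of a digit, then zero or more of any character except [uwb5] (lazy), then optionally a word character; then one or more of a word character (captured as 'head'); then zero or more of a literal '2' (lazy), then the literal 'dkj', then one or more of a literal '9'.
With a single group, `findall` returns only what that group captured — 1 item.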